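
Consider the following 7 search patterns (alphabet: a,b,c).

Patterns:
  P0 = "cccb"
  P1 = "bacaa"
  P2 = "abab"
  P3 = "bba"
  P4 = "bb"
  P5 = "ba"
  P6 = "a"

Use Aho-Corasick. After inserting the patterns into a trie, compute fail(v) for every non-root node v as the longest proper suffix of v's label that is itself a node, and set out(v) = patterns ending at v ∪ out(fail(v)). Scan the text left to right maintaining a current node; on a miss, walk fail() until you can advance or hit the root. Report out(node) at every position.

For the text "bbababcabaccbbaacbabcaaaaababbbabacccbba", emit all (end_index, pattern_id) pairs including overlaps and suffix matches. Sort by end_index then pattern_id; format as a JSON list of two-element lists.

Build automaton:
Trie nodes:
  0='ε' goto a→10 b→5 c→1
  1='c' goto c→2
  2='cc' goto c→3
  3='ccc' goto b→4
  4='cccb' goto ·  [P0 ends]
  5='b' goto a→6 b→14
  6='ba' goto c→7  [P5 ends]
  7='bac' goto a→8
  8='baca' goto a→9
  9='bacaa' goto ·  [P1 ends]
  10='a' goto b→11  [P6 ends]
  11='ab' goto a→12
  12='aba' goto b→13
  13='abab' goto ·  [P2 ends]
  14='bb' goto a→15  [P4 ends]
  15='bba' goto ·  [P3 ends]

Failure links (BFS by depth):
  n1('c'): parent n0 fail=0; on 'c' 0 → fail=0;  out ∅∪∅=∅
  n5('b'): parent n0 fail=0; on 'b' 0 → fail=0;  out ∅∪∅=∅
  n10('a'): parent n0 fail=0; on 'a' 0 → fail=0;  out {6}∪∅={6}
  n2('cc'): parent n1 fail=0; on 'c' 0 → fail=1;  out ∅∪∅=∅
  n6('ba'): parent n5 fail=0; on 'a' 0 → fail=10;  out {5}∪{6}={5,6}
  n11('ab'): parent n10 fail=0; on 'b' 0 → fail=5;  out ∅∪∅=∅
  n14('bb'): parent n5 fail=0; on 'b' 0 → fail=5;  out {4}∪∅={4}
  n3('ccc'): parent n2 fail=1; on 'c' 1 → fail=2;  out ∅∪∅=∅
  n7('bac'): parent n6 fail=10; on 'c' 10→0 → fail=1;  out ∅∪∅=∅
  n12('aba'): parent n11 fail=5; on 'a' 5 → fail=6;  out ∅∪{5,6}={5,6}
  n15('bba'): parent n14 fail=5; on 'a' 5 → fail=6;  out {3}∪{5,6}={3,5,6}
  n4('cccb'): parent n3 fail=2; on 'b' 2→1→0 → fail=5;  out {0}∪∅={0}
  n8('baca'): parent n7 fail=1; on 'a' 1→0 → fail=10;  out ∅∪{6}={6}
  n13('abab'): parent n12 fail=6; on 'b' 6→10 → fail=11;  out {2}∪∅={2}
  n9('bacaa'): parent n8 fail=10; on 'a' 10→0 → fail=10;  out {1}∪{6}={1,6}

Run:
i=0 'b': node 0→5
i=1 'b': node 5→14  ** P4@[0:1]
i=2 'a': node 14→15  ** P3@[0:2],P5@[1:2],P6@[2:2]
i=3 'b': node 15→11 ·f
i=4 'a': node 11→12  ** P5@[3:4],P6@[4:4]
i=5 'b': node 12→13  ** P2@[2:5]
i=6 'c': node 13→1 ·f
i=7 'a': node 1→10 ·f  ** P6@[7:7]
i=8 'b': node 10→11
i=9 'a': node 11→12  ** P5@[8:9],P6@[9:9]
i=10 'c': node 12→7 ·f
i=11 'c': node 7→2 ·f
i=12 'b': node 2→5 ·f
i=13 'b': node 5→14  ** P4@[12:13]
i=14 'a': node 14→15  ** P3@[12:14],P5@[13:14],P6@[14:14]
i=15 'a': node 15→10 ·f  ** P6@[15:15]
i=16 'c': node 10→1 ·f
i=17 'b': node 1→5 ·f
i=18 'a': node 5→6  ** P5@[17:18],P6@[18:18]
i=19 'b': node 6→11 ·f
i=20 'c': node 11→1 ·f
i=21 'a': node 1→10 ·f  ** P6@[21:21]
i=22 'a': node 10→10 ·f  ** P6@[22:22]
i=23 'a': node 10→10 ·f  ** P6@[23:23]
i=24 'a': node 10→10 ·f  ** P6@[24:24]
i=25 'a': node 10→10 ·f  ** P6@[25:25]
i=26 'b': node 10→11
i=27 'a': node 11→12  ** P5@[26:27],P6@[27:27]
i=28 'b': node 12→13  ** P2@[25:28]
i=29 'b': node 13→14 ·f  ** P4@[28:29]
i=30 'b': node 14→14 ·f  ** P4@[29:30]
i=31 'a': node 14→15  ** P3@[29:31],P5@[30:31],P6@[31:31]
i=32 'b': node 15→11 ·f
i=33 'a': node 11→12  ** P5@[32:33],P6@[33:33]
i=34 'c': node 12→7 ·f
i=35 'c': node 7→2 ·f
i=36 'c': node 2→3
i=37 'b': node 3→4  ** P0@[34:37]
i=38 'b': node 4→14 ·f  ** P4@[37:38]
i=39 'a': node 14→15  ** P3@[37:39],P5@[38:39],P6@[39:39]

Matches: [[1,4],[2,3],[2,5],[2,6],[4,5],[4,6],[5,2],[7,6],[9,5],[9,6],[13,4],[14,3],[14,5],[14,6],[15,6],[18,5],[18,6],[21,6],[22,6],[23,6],[24,6],[25,6],[27,5],[27,6],[28,2],[29,4],[30,4],[31,3],[31,5],[31,6],[33,5],[33,6],[37,0],[38,4],[39,3],[39,5],[39,6]]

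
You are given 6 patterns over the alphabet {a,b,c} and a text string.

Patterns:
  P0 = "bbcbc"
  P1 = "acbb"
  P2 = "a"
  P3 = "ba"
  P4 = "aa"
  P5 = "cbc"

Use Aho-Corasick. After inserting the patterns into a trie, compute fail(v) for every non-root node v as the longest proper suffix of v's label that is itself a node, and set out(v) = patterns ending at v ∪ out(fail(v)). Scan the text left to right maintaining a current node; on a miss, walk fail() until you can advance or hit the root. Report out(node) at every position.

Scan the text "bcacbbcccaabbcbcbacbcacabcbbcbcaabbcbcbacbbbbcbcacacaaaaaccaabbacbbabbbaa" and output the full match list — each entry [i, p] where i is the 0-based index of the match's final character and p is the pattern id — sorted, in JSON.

Build:
Trie (insert patterns):
  0='ε' goto a→6 b→1 c→12
  1='b' goto a→10 b→2
  2='bb' goto c→3
  3='bbc' goto b→4
  4='bbcb' goto c→5
  5='bbcbc' goto ·  ←P0
  6='a' goto a→11 c→7  ←P2
  7='ac' goto b→8
  8='acb' goto b→9
  9='acbb' goto ·  ←P1
  10='ba' goto ·  ←P3
  11='aa' goto ·  ←P4
  12='c' goto b→13
  13='cb' goto c→14
  14='cbc' goto ·  ←P5

BFS fail/out derivation:
  n1('b'): parent n0 fail=0; on 'b' 0 → fail=0;  out ∅∪∅=∅
  n6('a'): parent n0 fail=0; on 'a' 0 → fail=0;  out {2}∪∅={2}
  n12('c'): parent n0 fail=0; on 'c' 0 → fail=0;  out ∅∪∅=∅
  n2('bb'): parent n1 fail=0; on 'b' 0 → fail=1;  out ∅∪∅=∅
  n7('ac'): parent n6 fail=0; on 'c' 0 → fail=12;  out ∅∪∅=∅
  n10('ba'): parent n1 fail=0; on 'a' 0 → fail=6;  out {3}∪{2}={2,3}
  n11('aa'): parent n6 fail=0; on 'a' 0 → fail=6;  out {4}∪{2}={2,4}
  n13('cb'): parent n12 fail=0; on 'b' 0 → fail=1;  out ∅∪∅=∅
  n3('bbc'): parent n2 fail=1; on 'c' 1→0 → fail=12;  out ∅∪∅=∅
  n8('acb'): parent n7 fail=12; on 'b' 12 → fail=13;  out ∅∪∅=∅
  n14('cbc'): parent n13 fail=1; on 'c' 1→0 → fail=12;  out {5}∪∅={5}
  n4('bbcb'): parent n3 fail=12; on 'b' 12 → fail=13;  out ∅∪∅=∅
  n9('acbb'): parent n8 fail=13; on 'b' 13→1 → fail=2;  out {1}∪∅={1}
  n5('bbcbc'): parent n4 fail=13; on 'c' 13 → fail=14;  out {0}∪{5}={0,5}

Text stream:
pos 0 'b': at 1
pos 1 'c': at 12 ·f
pos 2 'a': at 6 ·f  → match P2@[2:2]
pos 3 'c': at 7
pos 4 'b': at 8
pos 5 'b': at 9  → match P1@[2:5]
pos 6 'c': at 3 ·f
pos 7 'c': at 12 ·f
pos 8 'c': at 12 ·f
pos 9 'a': at 6 ·f  → match P2@[9:9]
pos 10 'a': at 11  → match P2@[10:10],P4@[9:10]
pos 11 'b': at 1 ·f
pos 12 'b': at 2
pos 13 'c': at 3
pos 14 'b': at 4
pos 15 'c': at 5  → match P0@[11:15],P5@[13:15]
pos 16 'b': at 13 ·f
pos 17 'a': at 10 ·f  → match P2@[17:17],P3@[16:17]
pos 18 'c': at 7 ·f
pos 19 'b': at 8
pos 20 'c': at 14 ·f  → match P5@[18:20]
pos 21 'a': at 6 ·f  → match P2@[21:21]
pos 22 'c': at 7
pos 23 'a': at 6 ·f  → match P2@[23:23]
pos 24 'b': at 1 ·f
pos 25 'c': at 12 ·f
pos 26 'b': at 13
pos 27 'b': at 2 ·f
pos 28 'c': at 3
pos 29 'b': at 4
pos 30 'c': at 5  → match P0@[26:30],P5@[28:30]
pos 31 'a': at 6 ·f  → match P2@[31:31]
pos 32 'a': at 11  → match P2@[32:32],P4@[31:32]
pos 33 'b': at 1 ·f
pos 34 'b': at 2
pos 35 'c': at 3
pos 36 'b': at 4
pos 37 'c': at 5  → match P0@[33:37],P5@[35:37]
pos 38 'b': at 13 ·f
pos 39 'a': at 10 ·f  → match P2@[39:39],P3@[38:39]
pos 40 'c': at 7 ·f
pos 41 'b': at 8
pos 42 'b': at 9  → match P1@[39:42]
pos 43 'b': at 2 ·f
pos 44 'b': at 2 ·f
pos 45 'c': at 3
pos 46 'b': at 4
pos 47 'c': at 5  → match P0@[43:47],P5@[45:47]
pos 48 'a': at 6 ·f  → match P2@[48:48]
pos 49 'c': at 7
pos 50 'a': at 6 ·f  → match P2@[50:50]
pos 51 'c': at 7
pos 52 'a': at 6 ·f  → match P2@[52:52]
pos 53 'a': at 11  → match P2@[53:53],P4@[52:53]
pos 54 'a': at 11 ·f  → match P2@[54:54],P4@[53:54]
pos 55 'a': at 11 ·f  → match P2@[55:55],P4@[54:55]
pos 56 'a': at 11 ·f  → match P2@[56:56],P4@[55:56]
pos 57 'c': at 7 ·f
pos 58 'c': at 12 ·f
pos 59 'a': at 6 ·f  → match P2@[59:59]
pos 60 'a': at 11  → match P2@[60:60],P4@[59:60]
pos 61 'b': at 1 ·f
pos 62 'b': at 2
pos 63 'a': at 10 ·f  → match P2@[63:63],P3@[62:63]
pos 64 'c': at 7 ·f
pos 65 'b': at 8
pos 66 'b': at 9  → match P1@[63:66]
pos 67 'a': at 10 ·f  → match P2@[67:67],P3@[66:67]
pos 68 'b': at 1 ·f
pos 69 'b': at 2
pos 70 'b': at 2 ·f
pos 71 'a': at 10 ·f  → match P2@[71:71],P3@[70:71]
pos 72 'a': at 11 ·f  → match P2@[72:72],P4@[71:72]

Matches: [[2,2],[5,1],[9,2],[10,2],[10,4],[15,0],[15,5],[17,2],[17,3],[20,5],[21,2],[23,2],[30,0],[30,5],[31,2],[32,2],[32,4],[37,0],[37,5],[39,2],[39,3],[42,1],[47,0],[47,5],[48,2],[50,2],[52,2],[53,2],[53,4],[54,2],[54,4],[55,2],[55,4],[56,2],[56,4],[59,2],[60,2],[60,4],[63,2],[63,3],[66,1],[67,2],[67,3],[71,2],[71,3],[72,2],[72,4]]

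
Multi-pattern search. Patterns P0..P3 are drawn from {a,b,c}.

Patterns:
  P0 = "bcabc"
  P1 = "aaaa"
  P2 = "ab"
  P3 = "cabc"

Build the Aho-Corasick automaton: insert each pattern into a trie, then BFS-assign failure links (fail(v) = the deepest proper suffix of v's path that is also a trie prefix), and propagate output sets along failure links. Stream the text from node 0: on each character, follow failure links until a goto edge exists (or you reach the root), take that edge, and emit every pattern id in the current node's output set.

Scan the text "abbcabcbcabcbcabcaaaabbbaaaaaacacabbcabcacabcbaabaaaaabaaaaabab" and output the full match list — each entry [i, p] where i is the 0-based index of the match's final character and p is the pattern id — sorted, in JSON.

Build:
Trie nodes:
  0='ε' goto a→6 b→1 c→11
  1='b' goto c→2
  2='bc' goto a→3
  3='bca' goto b→4
  4='bcab' goto c→5
  5='bcabc' goto ·  [P0 ends]
  6='a' goto a→7 b→10
  7='aa' goto a→8
  8='aaa' goto a→9
  9='aaaa' goto ·  [P1 ends]
  10='ab' goto ·  [P2 ends]
  11='c' goto a→12
  12='ca' goto b→13
  13='cab' goto c→14
  14='cabc' goto ·  [P3 ends]

BFS fail/out derivation:
  fail(1) 'b': from fail(0)=0 chase 'b': 0 ⇒ 0;  out=∅∪out(0)=∅
  fail(6) 'a': from fail(0)=0 chase 'a': 0 ⇒ 0;  out=∅∪out(0)=∅
  fail(11) 'c': from fail(0)=0 chase 'c': 0 ⇒ 0;  out=∅∪out(0)=∅
  fail(2) 'bc': from fail(1)=0 chase 'c': 0 ⇒ 11;  out=∅∪out(11)=∅
  fail(7) 'aa': from fail(6)=0 chase 'a': 0 ⇒ 6;  out=∅∪out(6)=∅
  fail(10) 'ab': from fail(6)=0 chase 'b': 0 ⇒ 1;  out={2}∪out(1)={2}
  fail(12) 'ca': from fail(11)=0 chase 'a': 0 ⇒ 6;  out=∅∪out(6)=∅
  fail(3) 'bca': from fail(2)=11 chase 'a': 11 ⇒ 12;  out=∅∪out(12)=∅
  fail(8) 'aaa': from fail(7)=6 chase 'a': 6 ⇒ 7;  out=∅∪out(7)=∅
  fail(13) 'cab': from fail(12)=6 chase 'b': 6 ⇒ 10;  out=∅∪out(10)={2}
  fail(4) 'bcab': from fail(3)=12 chase 'b': 12 ⇒ 13;  out=∅∪out(13)={2}
  fail(9) 'aaaa': from fail(8)=7 chase 'a': 7 ⇒ 8;  out={1}∪out(8)={1}
  fail(14) 'cabc': from fail(13)=10 chase 'c': 10→1 ⇒ 2;  out={3}∪out(2)={3}
  fail(5) 'bcabc': from fail(4)=13 chase 'c': 13 ⇒ 14;  out={0}∪out(14)={0,3}

Scan:
pos 0 'a': at 6
pos 1 'b': at 10  → match P2@[0:1]
pos 2 'b': at 1 (via fail)
pos 3 'c': at 2
pos 4 'a': at 3
pos 5 'b': at 4  → match P2@[4:5]
pos 6 'c': at 5  → match P0@[2:6],P3@[3:6]
pos 7 'b': at 1 (via fail)
pos 8 'c': at 2
pos 9 'a': at 3
pos 10 'b': at 4  → match P2@[9:10]
pos 11 'c': at 5  → match P0@[7:11],P3@[8:11]
pos 12 'b': at 1 (via fail)
pos 13 'c': at 2
pos 14 'a': at 3
pos 15 'b': at 4  → match P2@[14:15]
pos 16 'c': at 5  → match P0@[12:16],P3@[13:16]
pos 17 'a': at 3 (via fail)
pos 18 'a': at 7 (via fail)
pos 19 'a': at 8
pos 20 'a': at 9  → match P1@[17:20]
pos 21 'b': at 10 (via fail)  → match P2@[20:21]
pos 22 'b': at 1 (via fail)
pos 23 'b': at 1 (via fail)
pos 24 'a': at 6 (via fail)
pos 25 'a': at 7
pos 26 'a': at 8
pos 27 'a': at 9  → match P1@[24:27]
pos 28 'a': at 9 (via fail)  → match P1@[25:28]
pos 29 'a': at 9 (via fail)  → match P1@[26:29]
pos 30 'c': at 11 (via fail)
pos 31 'a': at 12
pos 32 'c': at 11 (via fail)
pos 33 'a': at 12
pos 34 'b': at 13  → match P2@[33:34]
pos 35 'b': at 1 (via fail)
pos 36 'c': at 2
pos 37 'a': at 3
pos 38 'b': at 4  → match P2@[37:38]
pos 39 'c': at 5  → match P0@[35:39],P3@[36:39]
pos 40 'a': at 3 (via fail)
pos 41 'c': at 11 (via fail)
pos 42 'a': at 12
pos 43 'b': at 13  → match P2@[42:43]
pos 44 'c': at 14  → match P3@[41:44]
pos 45 'b': at 1 (via fail)
pos 46 'a': at 6 (via fail)
pos 47 'a': at 7
pos 48 'b': at 10 (via fail)  → match P2@[47:48]
pos 49 'a': at 6 (via fail)
pos 50 'a': at 7
pos 51 'a': at 8
pos 52 'a': at 9  → match P1@[49:52]
pos 53 'a': at 9 (via fail)  → match P1@[50:53]
pos 54 'b': at 10 (via fail)  → match P2@[53:54]
pos 55 'a': at 6 (via fail)
pos 56 'a': at 7
pos 57 'a': at 8
pos 58 'a': at 9  → match P1@[55:58]
pos 59 'a': at 9 (via fail)  → match P1@[56:59]
pos 60 'b': at 10 (via fail)  → match P2@[59:60]
pos 61 'a': at 6 (via fail)
pos 62 'b': at 10  → match P2@[61:62]

Result: [[1,2],[5,2],[6,0],[6,3],[10,2],[11,0],[11,3],[15,2],[16,0],[16,3],[20,1],[21,2],[27,1],[28,1],[29,1],[34,2],[38,2],[39,0],[39,3],[43,2],[44,3],[48,2],[52,1],[53,1],[54,2],[58,1],[59,1],[60,2],[62,2]]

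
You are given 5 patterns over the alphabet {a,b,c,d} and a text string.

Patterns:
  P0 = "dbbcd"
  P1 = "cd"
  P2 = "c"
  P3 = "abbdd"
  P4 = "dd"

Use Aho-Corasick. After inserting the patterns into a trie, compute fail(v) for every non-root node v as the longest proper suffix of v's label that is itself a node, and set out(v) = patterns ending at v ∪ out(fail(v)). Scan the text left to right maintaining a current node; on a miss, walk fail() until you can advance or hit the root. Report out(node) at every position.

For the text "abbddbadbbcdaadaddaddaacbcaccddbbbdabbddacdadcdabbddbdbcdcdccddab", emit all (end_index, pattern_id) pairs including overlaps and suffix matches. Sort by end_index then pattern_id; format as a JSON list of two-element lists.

Build:
Trie (insert patterns):
  0='ε' goto a→8 c→6 d→1
  1='d' goto b→2 d→13
  2='db' goto b→3
  3='dbb' goto c→4
  4='dbbc' goto d→5
  5='dbbcd' goto ·  [P0 ends]
  6='c' goto d→7  [P2 ends]
  7='cd' goto ·  [P1 ends]
  8='a' goto b→9
  9='ab' goto b→10
  10='abb' goto d→11
  11='abbd' goto d→12
  12='abbdd' goto ·  [P3 ends]
  13='dd' goto ·  [P4 ends]

BFS fail/out derivation:
  fail(1) 'd': from fail(0)=0 chase 'd': 0 ⇒ 0;  out=∅∪out(0)=∅
  fail(6) 'c': from fail(0)=0 chase 'c': 0 ⇒ 0;  out={2}∪out(0)={2}
  fail(8) 'a': from fail(0)=0 chase 'a': 0 ⇒ 0;  out=∅∪out(0)=∅
  fail(2) 'db': from fail(1)=0 chase 'b': 0 ⇒ 0;  out=∅∪out(0)=∅
  fail(7) 'cd': from fail(6)=0 chase 'd': 0 ⇒ 1;  out={1}∪out(1)={1}
  fail(9) 'ab': from fail(8)=0 chase 'b': 0 ⇒ 0;  out=∅∪out(0)=∅
  fail(13) 'dd': from fail(1)=0 chase 'd': 0 ⇒ 1;  out={4}∪out(1)={4}
  fail(3) 'dbb': from fail(2)=0 chase 'b': 0 ⇒ 0;  out=∅∪out(0)=∅
  fail(10) 'abb': from fail(9)=0 chase 'b': 0 ⇒ 0;  out=∅∪out(0)=∅
  fail(4) 'dbbc': from fail(3)=0 chase 'c': 0 ⇒ 6;  out=∅∪out(6)={2}
  fail(11) 'abbd': from fail(10)=0 chase 'd': 0 ⇒ 1;  out=∅∪out(1)=∅
  fail(5) 'dbbcd': from fail(4)=6 chase 'd': 6 ⇒ 7;  out={0}∪out(7)={0,1}
  fail(12) 'abbdd': from fail(11)=1 chase 'd': 1 ⇒ 13;  out={3}∪out(13)={3,4}

Text stream:
pos 0 'a': at 8
pos 1 'b': at 9
pos 2 'b': at 10
pos 3 'd': at 11
pos 4 'd': at 12  emit P3@[0:4],P4@[3:4]
pos 5 'b': at 2 (via fail)
pos 6 'a': at 8 (via fail)
pos 7 'd': at 1 (via fail)
pos 8 'b': at 2
pos 9 'b': at 3
pos 10 'c': at 4  emit P2@[10:10]
pos 11 'd': at 5  emit P0@[7:11],P1@[10:11]
pos 12 'a': at 8 (via fail)
pos 13 'a': at 8 (via fail)
pos 14 'd': at 1 (via fail)
pos 15 'a': at 8 (via fail)
pos 16 'd': at 1 (via fail)
pos 17 'd': at 13  emit P4@[16:17]
pos 18 'a': at 8 (via fail)
pos 19 'd': at 1 (via fail)
pos 20 'd': at 13  emit P4@[19:20]
pos 21 'a': at 8 (via fail)
pos 22 'a': at 8 (via fail)
pos 23 'c': at 6 (via fail)  emit P2@[23:23]
pos 24 'b': at 0 (via fail)
pos 25 'c': at 6  emit P2@[25:25]
pos 26 'a': at 8 (via fail)
pos 27 'c': at 6 (via fail)  emit P2@[27:27]
pos 28 'c': at 6 (via fail)  emit P2@[28:28]
pos 29 'd': at 7  emit P1@[28:29]
pos 30 'd': at 13 (via fail)  emit P4@[29:30]
pos 31 'b': at 2 (via fail)
pos 32 'b': at 3
pos 33 'b': at 0 (via fail)
pos 34 'd': at 1
pos 35 'a': at 8 (via fail)
pos 36 'b': at 9
pos 37 'b': at 10
pos 38 'd': at 11
pos 39 'd': at 12  emit P3@[35:39],P4@[38:39]
pos 40 'a': at 8 (via fail)
pos 41 'c': at 6 (via fail)  emit P2@[41:41]
pos 42 'd': at 7  emit P1@[41:42]
pos 43 'a': at 8 (via fail)
pos 44 'd': at 1 (via fail)
pos 45 'c': at 6 (via fail)  emit P2@[45:45]
pos 46 'd': at 7  emit P1@[45:46]
pos 47 'a': at 8 (via fail)
pos 48 'b': at 9
pos 49 'b': at 10
pos 50 'd': at 11
pos 51 'd': at 12  emit P3@[47:51],P4@[50:51]
pos 52 'b': at 2 (via fail)
pos 53 'd': at 1 (via fail)
pos 54 'b': at 2
pos 55 'c': at 6 (via fail)  emit P2@[55:55]
pos 56 'd': at 7  emit P1@[55:56]
pos 57 'c': at 6 (via fail)  emit P2@[57:57]
pos 58 'd': at 7  emit P1@[57:58]
pos 59 'c': at 6 (via fail)  emit P2@[59:59]
pos 60 'c': at 6 (via fail)  emit P2@[60:60]
pos 61 'd': at 7  emit P1@[60:61]
pos 62 'd': at 13 (via fail)  emit P4@[61:62]
pos 63 'a': at 8 (via fail)
pos 64 'b': at 9

Result: [[4,3],[4,4],[10,2],[11,0],[11,1],[17,4],[20,4],[23,2],[25,2],[27,2],[28,2],[29,1],[30,4],[39,3],[39,4],[41,2],[42,1],[45,2],[46,1],[51,3],[51,4],[55,2],[56,1],[57,2],[58,1],[59,2],[60,2],[61,1],[62,4]]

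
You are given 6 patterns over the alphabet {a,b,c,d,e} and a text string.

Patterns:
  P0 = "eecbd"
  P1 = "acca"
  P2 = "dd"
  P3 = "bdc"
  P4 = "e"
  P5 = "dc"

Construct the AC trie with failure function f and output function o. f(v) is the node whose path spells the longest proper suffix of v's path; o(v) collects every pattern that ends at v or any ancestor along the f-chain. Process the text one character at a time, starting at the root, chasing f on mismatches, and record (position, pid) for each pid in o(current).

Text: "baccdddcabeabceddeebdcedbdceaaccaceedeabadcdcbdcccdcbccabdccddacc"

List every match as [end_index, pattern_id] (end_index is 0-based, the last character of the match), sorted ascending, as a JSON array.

Build:
Trie nodes:
  0='ε' goto a→6 b→12 d→10 e→1
  1='e' goto e→2  [P4 ends]
  2='ee' goto c→3
  3='eec' goto b→4
  4='eecb' goto d→5
  5='eecbd' goto ·  [P0 ends]
  6='a' goto c→7
  7='ac' goto c→8
  8='acc' goto a→9
  9='acca' goto ·  [P1 ends]
  10='d' goto c→15 d→11
  11='dd' goto ·  [P2 ends]
  12='b' goto d→13
  13='bd' goto c→14
  14='bdc' goto ·  [P3 ends]
  15='dc' goto ·  [P5 ends]

Failure links (BFS by depth):
  fail(1) 'e': from fail(0)=0 chase 'e': 0 ⇒ 0;  out={4}∪out(0)={4}
  fail(6) 'a': from fail(0)=0 chase 'a': 0 ⇒ 0;  out=∅∪out(0)=∅
  fail(10) 'd': from fail(0)=0 chase 'd': 0 ⇒ 0;  out=∅∪out(0)=∅
  fail(12) 'b': from fail(0)=0 chase 'b': 0 ⇒ 0;  out=∅∪out(0)=∅
  fail(2) 'ee': from fail(1)=0 chase 'e': 0 ⇒ 1;  out=∅∪out(1)={4}
  fail(7) 'ac': from fail(6)=0 chase 'c': 0 ⇒ 0;  out=∅∪out(0)=∅
  fail(11) 'dd': from fail(10)=0 chase 'd': 0 ⇒ 10;  out={2}∪out(10)={2}
  fail(13) 'bd': from fail(12)=0 chase 'd': 0 ⇒ 10;  out=∅∪out(10)=∅
  fail(15) 'dc': from fail(10)=0 chase 'c': 0 ⇒ 0;  out={5}∪out(0)={5}
  fail(3) 'eec': from fail(2)=1 chase 'c': 1→0 ⇒ 0;  out=∅∪out(0)=∅
  fail(8) 'acc': from fail(7)=0 chase 'c': 0 ⇒ 0;  out=∅∪out(0)=∅
  fail(14) 'bdc': from fail(13)=10 chase 'c': 10 ⇒ 15;  out={3}∪out(15)={3,5}
  fail(4) 'eecb': from fail(3)=0 chase 'b': 0 ⇒ 12;  out=∅∪out(12)=∅
  fail(9) 'acca': from fail(8)=0 chase 'a': 0 ⇒ 6;  out={1}∪out(6)={1}
  fail(5) 'eecbd': from fail(4)=12 chase 'd': 12 ⇒ 13;  out={0}∪out(13)={0}

Scan:
[0] read 'b'  n0⇒n12
[1] read 'a'  n12⇒n6 (via fail)
[2] read 'c'  n6⇒n7
[3] read 'c'  n7⇒n8
[4] read 'd'  n8⇒n10 (via fail)
[5] read 'd'  n10⇒n11  emit P2@[4:5]
[6] read 'd'  n11⇒n11 (via fail)  emit P2@[5:6]
[7] read 'c'  n11⇒n15 (via fail)  emit P5@[6:7]
[8] read 'a'  n15⇒n6 (via fail)
[9] read 'b'  n6⇒n12 (via fail)
[10] read 'e'  n12⇒n1 (via fail)  emit P4@[10:10]
[11] read 'a'  n1⇒n6 (via fail)
[12] read 'b'  n6⇒n12 (via fail)
[13] read 'c'  n12⇒n0 (via fail)
[14] read 'e'  n0⇒n1  emit P4@[14:14]
[15] read 'd'  n1⇒n10 (via fail)
[16] read 'd'  n10⇒n11  emit P2@[15:16]
[17] read 'e'  n11⇒n1 (via fail)  emit P4@[17:17]
[18] read 'e'  n1⇒n2  emit P4@[18:18]
[19] read 'b'  n2⇒n12 (via fail)
[20] read 'd'  n12⇒n13
[21] read 'c'  n13⇒n14  emit P3@[19:21],P5@[20:21]
[22] read 'e'  n14⇒n1 (via fail)  emit P4@[22:22]
[23] read 'd'  n1⇒n10 (via fail)
[24] read 'b'  n10⇒n12 (via fail)
[25] read 'd'  n12⇒n13
[26] read 'c'  n13⇒n14  emit P3@[24:26],P5@[25:26]
[27] read 'e'  n14⇒n1 (via fail)  emit P4@[27:27]
[28] read 'a'  n1⇒n6 (via fail)
[29] read 'a'  n6⇒n6 (via fail)
[30] read 'c'  n6⇒n7
[31] read 'c'  n7⇒n8
[32] read 'a'  n8⇒n9  emit P1@[29:32]
[33] read 'c'  n9⇒n7 (via fail)
[34] read 'e'  n7⇒n1 (via fail)  emit P4@[34:34]
[35] read 'e'  n1⇒n2  emit P4@[35:35]
[36] read 'd'  n2⇒n10 (via fail)
[37] read 'e'  n10⇒n1 (via fail)  emit P4@[37:37]
[38] read 'a'  n1⇒n6 (via fail)
[39] read 'b'  n6⇒n12 (via fail)
[40] read 'a'  n12⇒n6 (via fail)
[41] read 'd'  n6⇒n10 (via fail)
[42] read 'c'  n10⇒n15  emit P5@[41:42]
[43] read 'd'  n15⇒n10 (via fail)
[44] read 'c'  n10⇒n15  emit P5@[43:44]
[45] read 'b'  n15⇒n12 (via fail)
[46] read 'd'  n12⇒n13
[47] read 'c'  n13⇒n14  emit P3@[45:47],P5@[46:47]
[48] read 'c'  n14⇒n0 (via fail)
[49] read 'c'  n0⇒n0
[50] read 'd'  n0⇒n10
[51] read 'c'  n10⇒n15  emit P5@[50:51]
[52] read 'b'  n15⇒n12 (via fail)
[53] read 'c'  n12⇒n0 (via fail)
[54] read 'c'  n0⇒n0
[55] read 'a'  n0⇒n6
[56] read 'b'  n6⇒n12 (via fail)
[57] read 'd'  n12⇒n13
[58] read 'c'  n13⇒n14  emit P3@[56:58],P5@[57:58]
[59] read 'c'  n14⇒n0 (via fail)
[60] read 'd'  n0⇒n10
[61] read 'd'  n10⇒n11  emit P2@[60:61]
[62] read 'a'  n11⇒n6 (via fail)
[63] read 'c'  n6⇒n7
[64] read 'c'  n7⇒n8

Matches: [[5,2],[6,2],[7,5],[10,4],[14,4],[16,2],[17,4],[18,4],[21,3],[21,5],[22,4],[26,3],[26,5],[27,4],[32,1],[34,4],[35,4],[37,4],[42,5],[44,5],[47,3],[47,5],[51,5],[58,3],[58,5],[61,2]]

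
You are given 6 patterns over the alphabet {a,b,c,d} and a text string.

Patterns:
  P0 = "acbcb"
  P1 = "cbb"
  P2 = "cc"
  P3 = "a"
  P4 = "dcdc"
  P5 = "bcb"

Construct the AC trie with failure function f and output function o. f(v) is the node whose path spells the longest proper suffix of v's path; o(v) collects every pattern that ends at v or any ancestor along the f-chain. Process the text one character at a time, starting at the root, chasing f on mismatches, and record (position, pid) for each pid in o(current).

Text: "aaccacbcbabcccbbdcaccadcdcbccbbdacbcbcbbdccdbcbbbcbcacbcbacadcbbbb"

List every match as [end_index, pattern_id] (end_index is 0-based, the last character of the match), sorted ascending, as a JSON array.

Build automaton:
Trie (insert patterns):
  0='ε' goto a→1 b→14 c→6 d→10
  1='a' goto c→2  ←P3
  2='ac' goto b→3
  3='acb' goto c→4
  4='acbc' goto b→5
  5='acbcb' goto ·  ←P0
  6='c' goto b→7 c→9
  7='cb' goto b→8
  8='cbb' goto ·  ←P1
  9='cc' goto ·  ←P2
  10='d' goto c→11
  11='dc' goto d→12
  12='dcd' goto c→13
  13='dcdc' goto ·  ←P4
  14='b' goto c→15
  15='bc' goto b→16
  16='bcb' goto ·  ←P5

BFS fail/out derivation:
  n1('a'): parent n0 fail=0; on 'a' 0 → fail=0;  out {3}∪∅={3}
  n6('c'): parent n0 fail=0; on 'c' 0 → fail=0;  out ∅∪∅=∅
  n10('d'): parent n0 fail=0; on 'd' 0 → fail=0;  out ∅∪∅=∅
  n14('b'): parent n0 fail=0; on 'b' 0 → fail=0;  out ∅∪∅=∅
  n2('ac'): parent n1 fail=0; on 'c' 0 → fail=6;  out ∅∪∅=∅
  n7('cb'): parent n6 fail=0; on 'b' 0 → fail=14;  out ∅∪∅=∅
  n9('cc'): parent n6 fail=0; on 'c' 0 → fail=6;  out {2}∪∅={2}
  n11('dc'): parent n10 fail=0; on 'c' 0 → fail=6;  out ∅∪∅=∅
  n15('bc'): parent n14 fail=0; on 'c' 0 → fail=6;  out ∅∪∅=∅
  n3('acb'): parent n2 fail=6; on 'b' 6 → fail=7;  out ∅∪∅=∅
  n8('cbb'): parent n7 fail=14; on 'b' 14→0 → fail=14;  out {1}∪∅={1}
  n12('dcd'): parent n11 fail=6; on 'd' 6→0 → fail=10;  out ∅∪∅=∅
  n16('bcb'): parent n15 fail=6; on 'b' 6 → fail=7;  out {5}∪∅={5}
  n4('acbc'): parent n3 fail=7; on 'c' 7→14 → fail=15;  out ∅∪∅=∅
  n13('dcdc'): parent n12 fail=10; on 'c' 10 → fail=11;  out {4}∪∅={4}
  n5('acbcb'): parent n4 fail=15; on 'b' 15 → fail=16;  out {0}∪{5}={0,5}

Text stream:
[0] read 'a'  n0⇒n1  emit P3@[0:0]
[1] read 'a'  n1⇒n1 (fail-walked)  emit P3@[1:1]
[2] read 'c'  n1⇒n2
[3] read 'c'  n2⇒n9 (fail-walked)  emit P2@[2:3]
[4] read 'a'  n9⇒n1 (fail-walked)  emit P3@[4:4]
[5] read 'c'  n1⇒n2
[6] read 'b'  n2⇒n3
[7] read 'c'  n3⇒n4
[8] read 'b'  n4⇒n5  emit P0@[4:8],P5@[6:8]
[9] read 'a'  n5⇒n1 (fail-walked)  emit P3@[9:9]
[10] read 'b'  n1⇒n14 (fail-walked)
[11] read 'c'  n14⇒n15
[12] read 'c'  n15⇒n9 (fail-walked)  emit P2@[11:12]
[13] read 'c'  n9⇒n9 (fail-walked)  emit P2@[12:13]
[14] read 'b'  n9⇒n7 (fail-walked)
[15] read 'b'  n7⇒n8  emit P1@[13:15]
[16] read 'd'  n8⇒n10 (fail-walked)
[17] read 'c'  n10⇒n11
[18] read 'a'  n11⇒n1 (fail-walked)  emit P3@[18:18]
[19] read 'c'  n1⇒n2
[20] read 'c'  n2⇒n9 (fail-walked)  emit P2@[19:20]
[21] read 'a'  n9⇒n1 (fail-walked)  emit P3@[21:21]
[22] read 'd'  n1⇒n10 (fail-walked)
[23] read 'c'  n10⇒n11
[24] read 'd'  n11⇒n12
[25] read 'c'  n12⇒n13  emit P4@[22:25]
[26] read 'b'  n13⇒n7 (fail-walked)
[27] read 'c'  n7⇒n15 (fail-walked)
[28] read 'c'  n15⇒n9 (fail-walked)  emit P2@[27:28]
[29] read 'b'  n9⇒n7 (fail-walked)
[30] read 'b'  n7⇒n8  emit P1@[28:30]
[31] read 'd'  n8⇒n10 (fail-walked)
[32] read 'a'  n10⇒n1 (fail-walked)  emit P3@[32:32]
[33] read 'c'  n1⇒n2
[34] read 'b'  n2⇒n3
[35] read 'c'  n3⇒n4
[36] read 'b'  n4⇒n5  emit P0@[32:36],P5@[34:36]
[37] read 'c'  n5⇒n15 (fail-walked)
[38] read 'b'  n15⇒n16  emit P5@[36:38]
[39] read 'b'  n16⇒n8 (fail-walked)  emit P1@[37:39]
[40] read 'd'  n8⇒n10 (fail-walked)
[41] read 'c'  n10⇒n11
[42] read 'c'  n11⇒n9 (fail-walked)  emit P2@[41:42]
[43] read 'd'  n9⇒n10 (fail-walked)
[44] read 'b'  n10⇒n14 (fail-walked)
[45] read 'c'  n14⇒n15
[46] read 'b'  n15⇒n16  emit P5@[44:46]
[47] read 'b'  n16⇒n8 (fail-walked)  emit P1@[45:47]
[48] read 'b'  n8⇒n14 (fail-walked)
[49] read 'c'  n14⇒n15
[50] read 'b'  n15⇒n16  emit P5@[48:50]
[51] read 'c'  n16⇒n15 (fail-walked)
[52] read 'a'  n15⇒n1 (fail-walked)  emit P3@[52:52]
[53] read 'c'  n1⇒n2
[54] read 'b'  n2⇒n3
[55] read 'c'  n3⇒n4
[56] read 'b'  n4⇒n5  emit P0@[52:56],P5@[54:56]
[57] read 'a'  n5⇒n1 (fail-walked)  emit P3@[57:57]
[58] read 'c'  n1⇒n2
[59] read 'a'  n2⇒n1 (fail-walked)  emit P3@[59:59]
[60] read 'd'  n1⇒n10 (fail-walked)
[61] read 'c'  n10⇒n11
[62] read 'b'  n11⇒n7 (fail-walked)
[63] read 'b'  n7⇒n8  emit P1@[61:63]
[64] read 'b'  n8⇒n14 (fail-walked)
[65] read 'b'  n14⇒n14 (fail-walked)

All matches (sorted): [[0,3],[1,3],[3,2],[4,3],[8,0],[8,5],[9,3],[12,2],[13,2],[15,1],[18,3],[20,2],[21,3],[25,4],[28,2],[30,1],[32,3],[36,0],[36,5],[38,5],[39,1],[42,2],[46,5],[47,1],[50,5],[52,3],[56,0],[56,5],[57,3],[59,3],[63,1]]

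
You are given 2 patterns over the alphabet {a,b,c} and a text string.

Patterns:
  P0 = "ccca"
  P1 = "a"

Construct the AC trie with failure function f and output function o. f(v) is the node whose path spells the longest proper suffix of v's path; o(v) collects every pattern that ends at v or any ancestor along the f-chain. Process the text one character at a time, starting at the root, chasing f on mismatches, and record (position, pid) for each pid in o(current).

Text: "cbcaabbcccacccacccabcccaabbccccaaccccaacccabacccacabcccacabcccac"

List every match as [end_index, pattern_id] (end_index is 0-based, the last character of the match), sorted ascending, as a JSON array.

Build:
Trie (insert patterns):
  0='ε' goto a→5 c→1
  1='c' goto c→2
  2='cc' goto c→3
  3='ccc' goto a→4
  4='ccca' goto ·  ←P0
  5='a' goto ·  ←P1

Failure links (BFS by depth):
  fail(1) 'c': from fail(0)=0 chase 'c': 0 ⇒ 0;  out=∅∪out(0)=∅
  fail(5) 'a': from fail(0)=0 chase 'a': 0 ⇒ 0;  out={1}∪out(0)={1}
  fail(2) 'cc': from fail(1)=0 chase 'c': 0 ⇒ 1;  out=∅∪out(1)=∅
  fail(3) 'ccc': from fail(2)=1 chase 'c': 1 ⇒ 2;  out=∅∪out(2)=∅
  fail(4) 'ccca': from fail(3)=2 chase 'a': 2→1→0 ⇒ 5;  out={0}∪out(5)={0,1}

Run:
i=0 'c': node 0→1
i=1 'b': node 1→0 (via fail)
i=2 'c': node 0→1
i=3 'a': node 1→5 (via fail)  emit P1@[3:3]
i=4 'a': node 5→5 (via fail)  emit P1@[4:4]
i=5 'b': node 5→0 (via fail)
i=6 'b': node 0→0
i=7 'c': node 0→1
i=8 'c': node 1→2
i=9 'c': node 2→3
i=10 'a': node 3→4  emit P0@[7:10],P1@[10:10]
i=11 'c': node 4→1 (via fail)
i=12 'c': node 1→2
i=13 'c': node 2→3
i=14 'a': node 3→4  emit P0@[11:14],P1@[14:14]
i=15 'c': node 4→1 (via fail)
i=16 'c': node 1→2
i=17 'c': node 2→3
i=18 'a': node 3→4  emit P0@[15:18],P1@[18:18]
i=19 'b': node 4→0 (via fail)
i=20 'c': node 0→1
i=21 'c': node 1→2
i=22 'c': node 2→3
i=23 'a': node 3→4  emit P0@[20:23],P1@[23:23]
i=24 'a': node 4→5 (via fail)  emit P1@[24:24]
i=25 'b': node 5→0 (via fail)
i=26 'b': node 0→0
i=27 'c': node 0→1
i=28 'c': node 1→2
i=29 'c': node 2→3
i=30 'c': node 3→3 (via fail)
i=31 'a': node 3→4  emit P0@[28:31],P1@[31:31]
i=32 'a': node 4→5 (via fail)  emit P1@[32:32]
i=33 'c': node 5→1 (via fail)
i=34 'c': node 1→2
i=35 'c': node 2→3
i=36 'c': node 3→3 (via fail)
i=37 'a': node 3→4  emit P0@[34:37],P1@[37:37]
i=38 'a': node 4→5 (via fail)  emit P1@[38:38]
i=39 'c': node 5→1 (via fail)
i=40 'c': node 1→2
i=41 'c': node 2→3
i=42 'a': node 3→4  emit P0@[39:42],P1@[42:42]
i=43 'b': node 4→0 (via fail)
i=44 'a': node 0→5  emit P1@[44:44]
i=45 'c': node 5→1 (via fail)
i=46 'c': node 1→2
i=47 'c': node 2→3
i=48 'a': node 3→4  emit P0@[45:48],P1@[48:48]
i=49 'c': node 4→1 (via fail)
i=50 'a': node 1→5 (via fail)  emit P1@[50:50]
i=51 'b': node 5→0 (via fail)
i=52 'c': node 0→1
i=53 'c': node 1→2
i=54 'c': node 2→3
i=55 'a': node 3→4  emit P0@[52:55],P1@[55:55]
i=56 'c': node 4→1 (via fail)
i=57 'a': node 1→5 (via fail)  emit P1@[57:57]
i=58 'b': node 5→0 (via fail)
i=59 'c': node 0→1
i=60 'c': node 1→2
i=61 'c': node 2→3
i=62 'a': node 3→4  emit P0@[59:62],P1@[62:62]
i=63 'c': node 4→1 (via fail)

All matches (sorted): [[3,1],[4,1],[10,0],[10,1],[14,0],[14,1],[18,0],[18,1],[23,0],[23,1],[24,1],[31,0],[31,1],[32,1],[37,0],[37,1],[38,1],[42,0],[42,1],[44,1],[48,0],[48,1],[50,1],[55,0],[55,1],[57,1],[62,0],[62,1]]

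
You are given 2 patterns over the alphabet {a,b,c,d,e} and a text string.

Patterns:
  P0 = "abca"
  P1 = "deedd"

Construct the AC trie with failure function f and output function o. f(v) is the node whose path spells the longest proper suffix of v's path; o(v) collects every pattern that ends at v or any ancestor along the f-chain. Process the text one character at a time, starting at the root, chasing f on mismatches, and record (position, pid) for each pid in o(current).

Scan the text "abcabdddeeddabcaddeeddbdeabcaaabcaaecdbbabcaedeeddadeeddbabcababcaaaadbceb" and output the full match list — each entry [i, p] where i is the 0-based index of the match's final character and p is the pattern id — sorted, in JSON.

Build automaton:
Trie (insert patterns):
  n0 'ε': a→1 d→5
  n1 'a': b→2
  n2 'ab': c→3
  n3 'abc': a→4
  n4 'abca': ·  [P0 ends]
  n5 'd': e→6
  n6 'de': e→7
  n7 'dee': d→8
  n8 'deed': d→9
  n9 'deedd': ·  [P1 ends]

Failure links (BFS by depth):
  n1('a'): parent n0 fail=0; on 'a' 0 → fail=0;  out ∅∪∅=∅
  n5('d'): parent n0 fail=0; on 'd' 0 → fail=0;  out ∅∪∅=∅
  n2('ab'): parent n1 fail=0; on 'b' 0 → fail=0;  out ∅∪∅=∅
  n6('de'): parent n5 fail=0; on 'e' 0 → fail=0;  out ∅∪∅=∅
  n3('abc'): parent n2 fail=0; on 'c' 0 → fail=0;  out ∅∪∅=∅
  n7('dee'): parent n6 fail=0; on 'e' 0 → fail=0;  out ∅∪∅=∅
  n4('abca'): parent n3 fail=0; on 'a' 0 → fail=1;  out {0}∪∅={0}
  n8('deed'): parent n7 fail=0; on 'd' 0 → fail=5;  out ∅∪∅=∅
  n9('deedd'): parent n8 fail=5; on 'd' 5→0 → fail=5;  out {1}∪∅={1}

Scan:
i=0 'a': node 0→1
i=1 'b': node 1→2
i=2 'c': node 2→3
i=3 'a': node 3→4  → match P0@[0:3]
i=4 'b': node 4→2 (fail-walked)
i=5 'd': node 2→5 (fail-walked)
i=6 'd': node 5→5 (fail-walked)
i=7 'd': node 5→5 (fail-walked)
i=8 'e': node 5→6
i=9 'e': node 6→7
i=10 'd': node 7→8
i=11 'd': node 8→9  → match P1@[7:11]
i=12 'a': node 9→1 (fail-walked)
i=13 'b': node 1→2
i=14 'c': node 2→3
i=15 'a': node 3→4  → match P0@[12:15]
i=16 'd': node 4→5 (fail-walked)
i=17 'd': node 5→5 (fail-walked)
i=18 'e': node 5→6
i=19 'e': node 6→7
i=20 'd': node 7→8
i=21 'd': node 8→9  → match P1@[17:21]
i=22 'b': node 9→0 (fail-walked)
i=23 'd': node 0→5
i=24 'e': node 5→6
i=25 'a': node 6→1 (fail-walked)
i=26 'b': node 1→2
i=27 'c': node 2→3
i=28 'a': node 3→4  → match P0@[25:28]
i=29 'a': node 4→1 (fail-walked)
i=30 'a': node 1→1 (fail-walked)
i=31 'b': node 1→2
i=32 'c': node 2→3
i=33 'a': node 3→4  → match P0@[30:33]
i=34 'a': node 4→1 (fail-walked)
i=35 'e': node 1→0 (fail-walked)
i=36 'c': node 0→0
i=37 'd': node 0→5
i=38 'b': node 5→0 (fail-walked)
i=39 'b': node 0→0
i=40 'a': node 0→1
i=41 'b': node 1→2
i=42 'c': node 2→3
i=43 'a': node 3→4  → match P0@[40:43]
i=44 'e': node 4→0 (fail-walked)
i=45 'd': node 0→5
i=46 'e': node 5→6
i=47 'e': node 6→7
i=48 'd': node 7→8
i=49 'd': node 8→9  → match P1@[45:49]
i=50 'a': node 9→1 (fail-walked)
i=51 'd': node 1→5 (fail-walked)
i=52 'e': node 5→6
i=53 'e': node 6→7
i=54 'd': node 7→8
i=55 'd': node 8→9  → match P1@[51:55]
i=56 'b': node 9→0 (fail-walked)
i=57 'a': node 0→1
i=58 'b': node 1→2
i=59 'c': node 2→3
i=60 'a': node 3→4  → match P0@[57:60]
i=61 'b': node 4→2 (fail-walked)
i=62 'a': node 2→1 (fail-walked)
i=63 'b': node 1→2
i=64 'c': node 2→3
i=65 'a': node 3→4  → match P0@[62:65]
i=66 'a': node 4→1 (fail-walked)
i=67 'a': node 1→1 (fail-walked)
i=68 'a': node 1→1 (fail-walked)
i=69 'd': node 1→5 (fail-walked)
i=70 'b': node 5→0 (fail-walked)
i=71 'c': node 0→0
i=72 'e': node 0→0
i=73 'b': node 0→0

Result: [[3,0],[11,1],[15,0],[21,1],[28,0],[33,0],[43,0],[49,1],[55,1],[60,0],[65,0]]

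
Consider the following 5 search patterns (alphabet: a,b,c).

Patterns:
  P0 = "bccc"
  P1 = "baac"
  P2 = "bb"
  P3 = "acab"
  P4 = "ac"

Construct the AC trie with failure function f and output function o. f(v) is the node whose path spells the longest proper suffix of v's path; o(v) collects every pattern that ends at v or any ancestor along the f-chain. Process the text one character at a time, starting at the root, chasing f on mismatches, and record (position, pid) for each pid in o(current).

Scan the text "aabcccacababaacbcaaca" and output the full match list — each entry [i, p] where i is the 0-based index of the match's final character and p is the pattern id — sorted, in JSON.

Construct AC machine:
Trie nodes:
  n0 'ε': a→9 b→1
  n1 'b': a→5 b→8 c→2
  n2 'bc': c→3
  n3 'bcc': c→4
  n4 'bccc': ·  ←P0
  n5 'ba': a→6
  n6 'baa': c→7
  n7 'baac': ·  ←P1
  n8 'bb': ·  ←P2
  n9 'a': c→10
  n10 'ac': a→11  ←P4
  n11 'aca': b→12
  n12 'acab': ·  ←P3

Failure links (BFS by depth):
  fail(1) 'b': from fail(0)=0 chase 'b': 0 ⇒ 0;  out=∅∪out(0)=∅
  fail(9) 'a': from fail(0)=0 chase 'a': 0 ⇒ 0;  out=∅∪out(0)=∅
  fail(2) 'bc': from fail(1)=0 chase 'c': 0 ⇒ 0;  out=∅∪out(0)=∅
  fail(5) 'ba': from fail(1)=0 chase 'a': 0 ⇒ 9;  out=∅∪out(9)=∅
  fail(8) 'bb': from fail(1)=0 chase 'b': 0 ⇒ 1;  out={2}∪out(1)={2}
  fail(10) 'ac': from fail(9)=0 chase 'c': 0 ⇒ 0;  out={4}∪out(0)={4}
  fail(3) 'bcc': from fail(2)=0 chase 'c': 0 ⇒ 0;  out=∅∪out(0)=∅
  fail(6) 'baa': from fail(5)=9 chase 'a': 9→0 ⇒ 9;  out=∅∪out(9)=∅
  fail(11) 'aca': from fail(10)=0 chase 'a': 0 ⇒ 9;  out=∅∪out(9)=∅
  fail(4) 'bccc': from fail(3)=0 chase 'c': 0 ⇒ 0;  out={0}∪out(0)={0}
  fail(7) 'baac': from fail(6)=9 chase 'c': 9 ⇒ 10;  out={1}∪out(10)={1,4}
  fail(12) 'acab': from fail(11)=9 chase 'b': 9→0 ⇒ 1;  out={3}∪out(1)={3}

Run:
pos 0 'a': at 9
pos 1 'a': at 9 (via fail)
pos 2 'b': at 1 (via fail)
pos 3 'c': at 2
pos 4 'c': at 3
pos 5 'c': at 4  emit P0@[2:5]
pos 6 'a': at 9 (via fail)
pos 7 'c': at 10  emit P4@[6:7]
pos 8 'a': at 11
pos 9 'b': at 12  emit P3@[6:9]
pos 10 'a': at 5 (via fail)
pos 11 'b': at 1 (via fail)
pos 12 'a': at 5
pos 13 'a': at 6
pos 14 'c': at 7  emit P1@[11:14],P4@[13:14]
pos 15 'b': at 1 (via fail)
pos 16 'c': at 2
pos 17 'a': at 9 (via fail)
pos 18 'a': at 9 (via fail)
pos 19 'c': at 10  emit P4@[18:19]
pos 20 'a': at 11

Matches: [[5,0],[7,4],[9,3],[14,1],[14,4],[19,4]]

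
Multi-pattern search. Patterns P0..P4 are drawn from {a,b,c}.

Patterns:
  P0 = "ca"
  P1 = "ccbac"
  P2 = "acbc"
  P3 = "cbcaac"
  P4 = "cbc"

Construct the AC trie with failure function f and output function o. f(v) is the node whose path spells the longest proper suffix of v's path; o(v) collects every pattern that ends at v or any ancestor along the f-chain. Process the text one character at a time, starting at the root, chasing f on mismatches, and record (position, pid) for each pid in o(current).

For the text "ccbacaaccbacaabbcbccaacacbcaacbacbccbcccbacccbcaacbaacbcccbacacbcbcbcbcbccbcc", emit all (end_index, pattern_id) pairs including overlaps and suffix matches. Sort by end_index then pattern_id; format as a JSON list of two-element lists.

Construct AC machine:
Trie (insert patterns):
  0='ε' goto a→7 c→1
  1='c' goto a→2 b→11 c→3
  2='ca' goto ·  ←P0
  3='cc' goto b→4
  4='ccb' goto a→5
  5='ccba' goto c→6
  6='ccbac' goto ·  ←P1
  7='a' goto c→8
  8='ac' goto b→9
  9='acb' goto c→10
  10='acbc' goto ·  ←P2
  11='cb' goto c→12
  12='cbc' goto a→13  ←P4
  13='cbca' goto a→14
  14='cbcaa' goto c→15
  15='cbcaac' goto ·  ←P3

BFS fail/out derivation:
  fail(1) 'c': from fail(0)=0 chase 'c': 0 ⇒ 0;  out=∅∪out(0)=∅
  fail(7) 'a': from fail(0)=0 chase 'a': 0 ⇒ 0;  out=∅∪out(0)=∅
  fail(2) 'ca': from fail(1)=0 chase 'a': 0 ⇒ 7;  out={0}∪out(7)={0}
  fail(3) 'cc': from fail(1)=0 chase 'c': 0 ⇒ 1;  out=∅∪out(1)=∅
  fail(8) 'ac': from fail(7)=0 chase 'c': 0 ⇒ 1;  out=∅∪out(1)=∅
  fail(11) 'cb': from fail(1)=0 chase 'b': 0 ⇒ 0;  out=∅∪out(0)=∅
  fail(4) 'ccb': from fail(3)=1 chase 'b': 1 ⇒ 11;  out=∅∪out(11)=∅
  fail(9) 'acb': from fail(8)=1 chase 'b': 1 ⇒ 11;  out=∅∪out(11)=∅
  fail(12) 'cbc': from fail(11)=0 chase 'c': 0 ⇒ 1;  out={4}∪out(1)={4}
  fail(5) 'ccba': from fail(4)=11 chase 'a': 11→0 ⇒ 7;  out=∅∪out(7)=∅
  fail(10) 'acbc': from fail(9)=11 chase 'c': 11 ⇒ 12;  out={2}∪out(12)={2,4}
  fail(13) 'cbca': from fail(12)=1 chase 'a': 1 ⇒ 2;  out=∅∪out(2)={0}
  fail(6) 'ccbac': from fail(5)=7 chase 'c': 7 ⇒ 8;  out={1}∪out(8)={1}
  fail(14) 'cbcaa': from fail(13)=2 chase 'a': 2→7→0 ⇒ 7;  out=∅∪out(7)=∅
  fail(15) 'cbcaac': from fail(14)=7 chase 'c': 7 ⇒ 8;  out={3}∪out(8)={3}

Run:
pos 0 'c': at 1
pos 1 'c': at 3
pos 2 'b': at 4
pos 3 'a': at 5
pos 4 'c': at 6  emit P1@[0:4]
pos 5 'a': at 2 ·f  emit P0@[4:5]
pos 6 'a': at 7 ·f
pos 7 'c': at 8
pos 8 'c': at 3 ·f
pos 9 'b': at 4
pos 10 'a': at 5
pos 11 'c': at 6  emit P1@[7:11]
pos 12 'a': at 2 ·f  emit P0@[11:12]
pos 13 'a': at 7 ·f
pos 14 'b': at 0 ·f
pos 15 'b': at 0
pos 16 'c': at 1
pos 17 'b': at 11
pos 18 'c': at 12  emit P4@[16:18]
pos 19 'c': at 3 ·f
pos 20 'a': at 2 ·f  emit P0@[19:20]
pos 21 'a': at 7 ·f
pos 22 'c': at 8
pos 23 'a': at 2 ·f  emit P0@[22:23]
pos 24 'c': at 8 ·f
pos 25 'b': at 9
pos 26 'c': at 10  emit P2@[23:26],P4@[24:26]
pos 27 'a': at 13 ·f  emit P0@[26:27]
pos 28 'a': at 14
pos 29 'c': at 15  emit P3@[24:29]
pos 30 'b': at 9 ·f
pos 31 'a': at 7 ·f
pos 32 'c': at 8
pos 33 'b': at 9
pos 34 'c': at 10  emit P2@[31:34],P4@[32:34]
pos 35 'c': at 3 ·f
pos 36 'b': at 4
pos 37 'c': at 12 ·f  emit P4@[35:37]
pos 38 'c': at 3 ·f
pos 39 'c': at 3 ·f
pos 40 'b': at 4
pos 41 'a': at 5
pos 42 'c': at 6  emit P1@[38:42]
pos 43 'c': at 3 ·f
pos 44 'c': at 3 ·f
pos 45 'b': at 4
pos 46 'c': at 12 ·f  emit P4@[44:46]
pos 47 'a': at 13  emit P0@[46:47]
pos 48 'a': at 14
pos 49 'c': at 15  emit P3@[44:49]
pos 50 'b': at 9 ·f
pos 51 'a': at 7 ·f
pos 52 'a': at 7 ·f
pos 53 'c': at 8
pos 54 'b': at 9
pos 55 'c': at 10  emit P2@[52:55],P4@[53:55]
pos 56 'c': at 3 ·f
pos 57 'c': at 3 ·f
pos 58 'b': at 4
pos 59 'a': at 5
pos 60 'c': at 6  emit P1@[56:60]
pos 61 'a': at 2 ·f  emit P0@[60:61]
pos 62 'c': at 8 ·f
pos 63 'b': at 9
pos 64 'c': at 10  emit P2@[61:64],P4@[62:64]
pos 65 'b': at 11 ·f
pos 66 'c': at 12  emit P4@[64:66]
pos 67 'b': at 11 ·f
pos 68 'c': at 12  emit P4@[66:68]
pos 69 'b': at 11 ·f
pos 70 'c': at 12  emit P4@[68:70]
pos 71 'b': at 11 ·f
pos 72 'c': at 12  emit P4@[70:72]
pos 73 'c': at 3 ·f
pos 74 'b': at 4
pos 75 'c': at 12 ·f  emit P4@[73:75]
pos 76 'c': at 3 ·f

Matches: [[4,1],[5,0],[11,1],[12,0],[18,4],[20,0],[23,0],[26,2],[26,4],[27,0],[29,3],[34,2],[34,4],[37,4],[42,1],[46,4],[47,0],[49,3],[55,2],[55,4],[60,1],[61,0],[64,2],[64,4],[66,4],[68,4],[70,4],[72,4],[75,4]]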